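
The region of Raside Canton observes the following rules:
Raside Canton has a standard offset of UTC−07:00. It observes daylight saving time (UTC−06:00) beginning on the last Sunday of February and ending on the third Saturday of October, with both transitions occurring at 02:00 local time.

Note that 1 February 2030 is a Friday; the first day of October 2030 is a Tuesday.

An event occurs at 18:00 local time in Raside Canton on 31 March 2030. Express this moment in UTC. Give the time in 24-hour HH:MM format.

1 February 2030 is a Friday, so Sundays fall on 3, 10, 17, 24; the last is February 24.
1 October 2030 is a Tuesday, so the first Saturday is October 5 and the third is October 19.
31 March 2030 falls between 24 February and 19 October, so daylight saving is in effect and Raside Canton is at UTC−06:00.
18:00 local + 6h = 00:00 UTC (rolling into the next day, 1 April 2030).

00:00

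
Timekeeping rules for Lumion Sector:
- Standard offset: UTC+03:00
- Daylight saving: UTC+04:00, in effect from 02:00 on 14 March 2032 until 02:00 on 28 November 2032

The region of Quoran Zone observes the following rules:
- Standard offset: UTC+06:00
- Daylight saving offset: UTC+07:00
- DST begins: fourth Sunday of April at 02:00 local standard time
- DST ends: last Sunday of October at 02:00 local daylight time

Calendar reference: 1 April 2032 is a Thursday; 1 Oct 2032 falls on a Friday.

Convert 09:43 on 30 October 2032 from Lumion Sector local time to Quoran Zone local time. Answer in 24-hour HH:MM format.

Daylight saving runs 14 March – 28 November; 30 October 2032 is inside that window, so Lumion Sector is at UTC+04:00.
09:43 Lumion Sector − 4h = 05:43 UTC.
1 April 2032 is a Thursday, so the first Sunday is April 4 and the fourth is April 25.
1 October 2032 is a Friday, so Sundays fall on 3, 10, 17, 24, 31; the last is October 31.
At the standard offset (UTC+06:00), 05:43 UTC + 6h = 11:43 Quoran Zone standard time.
The standard-time date in Quoran Zone, 30 October 2032, falls between 25 April and 31 October, so daylight saving is in effect and Quoran Zone is at UTC+07:00.
05:43 UTC + 7h = 12:43 Quoran Zone.

12:43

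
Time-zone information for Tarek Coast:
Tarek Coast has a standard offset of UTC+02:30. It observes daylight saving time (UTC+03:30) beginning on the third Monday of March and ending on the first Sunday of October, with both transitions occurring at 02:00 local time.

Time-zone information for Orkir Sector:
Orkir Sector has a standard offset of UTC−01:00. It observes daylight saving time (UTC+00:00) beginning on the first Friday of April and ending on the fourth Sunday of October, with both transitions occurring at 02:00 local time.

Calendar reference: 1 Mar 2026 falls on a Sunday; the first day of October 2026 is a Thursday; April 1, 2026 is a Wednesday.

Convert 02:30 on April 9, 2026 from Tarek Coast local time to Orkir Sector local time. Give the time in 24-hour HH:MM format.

23:00

1 March 2026 is a Sunday, so the first Monday is March 2 and the third is March 16.
1 October 2026 is a Thursday, so the first Sunday is October 4.
April 9, 2026 falls between 16 March and 4 October, so daylight saving is in effect and Tarek Coast is at UTC+03:30.
02:30 Tarek Coast − 3h30m = 23:00 UTC (rolling into the previous day, 8 April 2026).
1 April 2026 is a Wednesday, so the first Friday is April 3.
1 October 2026 is a Thursday, so the first Sunday is October 4 and the fourth is October 25.
At the standard offset (UTC−01:00), 23:00 UTC − 1h = 22:00 Orkir Sector standard time.
The standard-time date in Orkir Sector, April 8, 2026, lies within the daylight-saving period (3 April – 25 October), so Orkir Sector is on daylight time, UTC+00:00.
23:00 UTC + 0h = 23:00 Orkir Sector.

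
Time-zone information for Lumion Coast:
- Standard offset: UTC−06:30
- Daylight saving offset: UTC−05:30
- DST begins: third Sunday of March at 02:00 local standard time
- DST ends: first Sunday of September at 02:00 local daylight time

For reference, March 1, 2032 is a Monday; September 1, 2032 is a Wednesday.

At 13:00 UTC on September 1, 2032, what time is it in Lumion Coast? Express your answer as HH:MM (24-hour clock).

07:30

1 March 2032 is a Monday, so the first Sunday is March 7 and the third is March 21.
1 September 2032 is a Wednesday, so the first Sunday is September 5.
At the standard offset (UTC−06:30), 13:00 UTC − 6h30m = 06:30 Lumion Coast standard time.
Daylight saving runs 21 March – 5 September; the standard-time date in Lumion Coast, September 1, 2032, is inside that window, so Lumion Coast is at UTC−05:30.
13:00 UTC − 5h30m = 07:30 local.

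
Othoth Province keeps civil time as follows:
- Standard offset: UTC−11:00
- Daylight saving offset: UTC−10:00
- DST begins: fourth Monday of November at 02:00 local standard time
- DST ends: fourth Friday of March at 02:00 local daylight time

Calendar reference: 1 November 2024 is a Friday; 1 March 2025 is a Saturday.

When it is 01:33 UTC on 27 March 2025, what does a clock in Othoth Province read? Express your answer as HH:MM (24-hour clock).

15:33

1 November 2024 is a Friday, so the first Monday is November 4 and the fourth is November 25.
1 March 2025 is a Saturday, so the first Friday is March 7 and the fourth is March 28.
At the standard offset (UTC−11:00), 01:33 UTC − 11h = 14:33 Othoth Province standard time (rolling into the previous day, 26 March 2025).
The standard-time date in Othoth Province, 26 March 2025, lies within the daylight-saving period (25 November 2024 – 28 March 2025), so Othoth Province is on daylight time, UTC−10:00.
01:33 UTC − 10h = 15:33 local (rolling into the previous day, 26 March 2025).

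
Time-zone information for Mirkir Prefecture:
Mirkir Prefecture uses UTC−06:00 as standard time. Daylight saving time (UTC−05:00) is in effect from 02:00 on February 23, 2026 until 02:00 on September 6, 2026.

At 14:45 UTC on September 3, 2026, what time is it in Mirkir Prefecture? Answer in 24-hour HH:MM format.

09:45

At the standard offset (UTC−06:00), 14:45 UTC − 6h = 08:45 Mirkir Prefecture standard time.
Daylight saving runs 23 February – 6 September; the standard-time date in Mirkir Prefecture, September 3, 2026, is inside that window, so Mirkir Prefecture is at UTC−05:00.
14:45 UTC − 5h = 09:45 local.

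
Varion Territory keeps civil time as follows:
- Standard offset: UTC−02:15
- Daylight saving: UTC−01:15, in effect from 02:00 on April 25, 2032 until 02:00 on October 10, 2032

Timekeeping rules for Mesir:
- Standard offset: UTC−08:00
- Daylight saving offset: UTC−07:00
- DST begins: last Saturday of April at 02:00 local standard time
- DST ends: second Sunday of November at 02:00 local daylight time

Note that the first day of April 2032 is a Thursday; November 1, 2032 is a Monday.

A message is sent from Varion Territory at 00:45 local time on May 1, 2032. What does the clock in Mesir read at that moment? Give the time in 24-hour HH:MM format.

19:00

Daylight saving runs 25 April – 10 October; May 1, 2032 is inside that window, so Varion Territory is at UTC−01:15.
00:45 Varion Territory + 1h15m = 02:00 UTC.
1 April 2032 is a Thursday, so Saturdays fall on 3, 10, 17, 24; the last is April 24.
1 November 2032 is a Monday, so the first Sunday is November 7 and the second is November 14.
At the standard offset (UTC−08:00), 02:00 UTC − 8h = 18:00 Mesir standard time (rolling into the previous day, 30 April 2032).
The standard-time date in Mesir, April 30, 2032, falls between 24 April and 14 November, so daylight saving is in effect and Mesir is at UTC−07:00.
02:00 UTC − 7h = 19:00 Mesir (rolling into the previous day, 30 April 2032).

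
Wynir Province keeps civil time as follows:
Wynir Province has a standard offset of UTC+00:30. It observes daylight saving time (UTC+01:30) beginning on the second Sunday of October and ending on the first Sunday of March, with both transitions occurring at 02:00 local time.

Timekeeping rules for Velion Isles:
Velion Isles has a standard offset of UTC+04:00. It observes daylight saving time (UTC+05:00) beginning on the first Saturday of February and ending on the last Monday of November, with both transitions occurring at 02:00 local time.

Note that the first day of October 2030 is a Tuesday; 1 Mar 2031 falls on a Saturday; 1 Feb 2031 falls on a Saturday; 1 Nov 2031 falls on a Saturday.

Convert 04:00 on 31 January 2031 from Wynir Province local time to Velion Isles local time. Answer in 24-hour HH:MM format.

06:30

1 October 2030 is a Tuesday, so the first Sunday is October 6 and the second is October 13.
1 March 2031 is a Saturday, so the first Sunday is March 2.
31 January 2031 lies within the daylight-saving period (13 October 2030 – 2 March 2031), so Wynir Province is on daylight time, UTC+01:30.
04:00 Wynir Province − 1h30m = 02:30 UTC.
1 February 2031 is a Saturday, so the first Saturday is February 1.
1 November 2031 is a Saturday, so Mondays fall on 3, 10, 17, 24; the last is November 24.
At the standard offset (UTC+04:00), 02:30 UTC + 4h = 06:30 Velion Isles standard time.
The standard-time date in Velion Isles, 31 January 2031, does not fall between 1 February and 24 November, so daylight saving is not in effect and Velion Isles is at UTC+04:00.
02:30 UTC + 4h = 06:30 Velion Isles.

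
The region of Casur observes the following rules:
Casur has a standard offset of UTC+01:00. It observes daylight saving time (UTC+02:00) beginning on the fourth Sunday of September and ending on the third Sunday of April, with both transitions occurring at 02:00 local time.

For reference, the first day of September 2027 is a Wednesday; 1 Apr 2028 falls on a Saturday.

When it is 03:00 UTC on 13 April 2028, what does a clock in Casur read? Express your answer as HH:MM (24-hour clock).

05:00

1 September 2027 is a Wednesday, so the first Sunday is September 5 and the fourth is September 26.
1 April 2028 is a Saturday, so the first Sunday is April 2 and the third is April 16.
At the standard offset (UTC+01:00), 03:00 UTC + 1h = 04:00 Casur standard time.
The standard-time date in Casur, 13 April 2028, falls between 26 September 2027 and 16 April 2028, so daylight saving is in effect and Casur is at UTC+02:00.
03:00 UTC + 2h = 05:00 local.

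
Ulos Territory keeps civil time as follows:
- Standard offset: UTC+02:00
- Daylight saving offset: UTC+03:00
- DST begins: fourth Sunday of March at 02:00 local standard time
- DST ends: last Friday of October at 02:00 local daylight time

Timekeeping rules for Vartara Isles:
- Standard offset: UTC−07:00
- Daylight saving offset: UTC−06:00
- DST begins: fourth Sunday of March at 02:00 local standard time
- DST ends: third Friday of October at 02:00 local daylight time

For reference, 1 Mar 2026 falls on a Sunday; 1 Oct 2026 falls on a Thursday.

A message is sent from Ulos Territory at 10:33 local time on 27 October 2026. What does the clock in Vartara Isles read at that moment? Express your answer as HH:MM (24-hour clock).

00:33

1 March 2026 is a Sunday, so the first Sunday is March 1 and the fourth is March 22.
1 October 2026 is a Thursday, so Fridays fall on 2, 9, 16, 23, 30; the last is October 30.
27 October 2026 lies within the daylight-saving period (22 March – 30 October), so Ulos Territory is on daylight time, UTC+03:00.
10:33 Ulos Territory − 3h = 07:33 UTC.
1 March 2026 is a Sunday, so the first Sunday is March 1 and the fourth is March 22.
1 October 2026 is a Thursday, so the first Friday is October 2 and the third is October 16.
At the standard offset (UTC−07:00), 07:33 UTC − 7h = 00:33 Vartara Isles standard time.
The standard-time date in Vartara Isles, 27 October 2026, is outside the daylight-saving period (22 March – 16 October), so Vartara Isles is on standard time, UTC−07:00.
07:33 UTC − 7h = 00:33 Vartara Isles.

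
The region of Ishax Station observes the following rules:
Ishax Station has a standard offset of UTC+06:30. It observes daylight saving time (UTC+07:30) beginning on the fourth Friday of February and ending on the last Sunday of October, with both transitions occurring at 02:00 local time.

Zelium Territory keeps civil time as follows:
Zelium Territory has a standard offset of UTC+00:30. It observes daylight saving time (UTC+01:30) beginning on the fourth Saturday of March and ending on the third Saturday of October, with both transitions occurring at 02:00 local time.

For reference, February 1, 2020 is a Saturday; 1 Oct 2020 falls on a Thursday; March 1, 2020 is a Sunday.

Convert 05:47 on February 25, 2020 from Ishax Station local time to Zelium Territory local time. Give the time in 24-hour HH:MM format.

1 February 2020 is a Saturday, so the first Friday is February 7 and the fourth is February 28.
1 October 2020 is a Thursday, so Sundays fall on 4, 11, 18, 25; the last is October 25.
February 25, 2020 is outside the daylight-saving period (28 February – 25 October), so Ishax Station is on standard time, UTC+06:30.
05:47 Ishax Station − 6h30m = 23:17 UTC (rolling into the previous day, 24 February 2020).
1 March 2020 is a Sunday, so the first Saturday is March 7 and the fourth is March 28.
1 October 2020 is a Thursday, so the first Saturday is October 3 and the third is October 17.
At the standard offset (UTC+00:30), 23:17 UTC + 0h30m = 23:47 Zelium Territory standard time.
The standard-time date in Zelium Territory, February 24, 2020, is outside the daylight-saving period (28 March – 17 October), so Zelium Territory is on standard time, UTC+00:30.
23:17 UTC + 0h30m = 23:47 Zelium Territory.

23:47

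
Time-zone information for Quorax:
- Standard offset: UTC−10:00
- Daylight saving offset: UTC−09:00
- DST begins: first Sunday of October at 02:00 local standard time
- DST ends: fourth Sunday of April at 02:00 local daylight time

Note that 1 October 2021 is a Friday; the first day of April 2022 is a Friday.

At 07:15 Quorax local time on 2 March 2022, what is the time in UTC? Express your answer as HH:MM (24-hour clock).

16:15

1 October 2021 is a Friday, so the first Sunday is October 3.
1 April 2022 is a Friday, so the first Sunday is April 3 and the fourth is April 24.
Daylight saving runs 3 October 2021 – 24 April 2022; 2 March 2022 is inside that window, so Quorax is at UTC−09:00.
07:15 local + 9h = 16:15 UTC.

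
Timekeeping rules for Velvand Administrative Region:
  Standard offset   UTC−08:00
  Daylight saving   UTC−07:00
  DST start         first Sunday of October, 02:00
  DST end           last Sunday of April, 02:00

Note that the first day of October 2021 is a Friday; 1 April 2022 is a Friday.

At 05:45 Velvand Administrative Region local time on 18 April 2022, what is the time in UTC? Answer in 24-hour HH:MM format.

1 October 2021 is a Friday, so the first Sunday is October 3.
1 April 2022 is a Friday, so Sundays fall on 3, 10, 17, 24; the last is April 24.
18 April 2022 falls between 3 October 2021 and 24 April 2022, so daylight saving is in effect and Velvand Administrative Region is at UTC−07:00.
05:45 local + 7h = 12:45 UTC.

12:45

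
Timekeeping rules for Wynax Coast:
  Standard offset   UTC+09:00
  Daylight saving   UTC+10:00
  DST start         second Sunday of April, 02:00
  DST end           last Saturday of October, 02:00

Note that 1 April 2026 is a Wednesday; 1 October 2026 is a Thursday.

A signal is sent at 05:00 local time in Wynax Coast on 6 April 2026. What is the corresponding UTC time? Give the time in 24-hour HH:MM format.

20:00

1 April 2026 is a Wednesday, so the first Sunday is April 5 and the second is April 12.
1 October 2026 is a Thursday, so Saturdays fall on 3, 10, 17, 24, 31; the last is October 31.
6 April 2026 does not fall between 12 April and 31 October, so daylight saving is not in effect and Wynax Coast is at UTC+09:00.
05:00 local − 9h = 20:00 UTC (rolling into the previous day, 5 April 2026).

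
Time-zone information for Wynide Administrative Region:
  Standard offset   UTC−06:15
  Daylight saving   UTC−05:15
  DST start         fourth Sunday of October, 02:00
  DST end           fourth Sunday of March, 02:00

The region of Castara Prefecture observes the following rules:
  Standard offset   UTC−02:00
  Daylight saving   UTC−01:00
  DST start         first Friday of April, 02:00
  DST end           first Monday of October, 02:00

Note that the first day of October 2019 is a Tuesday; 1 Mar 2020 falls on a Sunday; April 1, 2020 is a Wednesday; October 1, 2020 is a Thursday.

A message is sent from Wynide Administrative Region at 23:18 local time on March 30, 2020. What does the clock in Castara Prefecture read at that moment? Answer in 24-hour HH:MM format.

1 October 2019 is a Tuesday, so the first Sunday is October 6 and the fourth is October 27.
1 March 2020 is a Sunday, so the first Sunday is March 1 and the fourth is March 22.
Daylight saving runs 27 October 2019 – 22 March 2020; March 30, 2020 is outside that window, so Wynide Administrative Region is on standard time at UTC−06:15.
23:18 Wynide Administrative Region + 6h15m = 05:33 UTC (rolling into the next day, 31 March 2020).
1 April 2020 is a Wednesday, so the first Friday is April 3.
1 October 2020 is a Thursday, so the first Monday is October 5.
At the standard offset (UTC−02:00), 05:33 UTC − 2h = 03:33 Castara Prefecture standard time.
The standard-time date in Castara Prefecture, March 31, 2020, does not fall between 3 April and 5 October, so daylight saving is not in effect and Castara Prefecture is at UTC−02:00.
05:33 UTC − 2h = 03:33 Castara Prefecture.

03:33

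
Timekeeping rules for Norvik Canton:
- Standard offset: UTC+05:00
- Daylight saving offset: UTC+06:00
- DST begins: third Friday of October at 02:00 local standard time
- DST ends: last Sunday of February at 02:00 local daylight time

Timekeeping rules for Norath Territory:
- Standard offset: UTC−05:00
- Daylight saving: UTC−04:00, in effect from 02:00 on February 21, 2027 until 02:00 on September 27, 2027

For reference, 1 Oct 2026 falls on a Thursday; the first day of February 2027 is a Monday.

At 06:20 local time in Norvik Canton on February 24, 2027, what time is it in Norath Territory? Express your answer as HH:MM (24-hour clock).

20:20

1 October 2026 is a Thursday, so the first Friday is October 2 and the third is October 16.
1 February 2027 is a Monday, so Sundays fall on 7, 14, 21, 28; the last is February 28.
February 24, 2027 lies within the daylight-saving period (16 October 2026 – 28 February 2027), so Norvik Canton is on daylight time, UTC+06:00.
06:20 Norvik Canton − 6h = 00:20 UTC.
At the standard offset (UTC−05:00), 00:20 UTC − 5h = 19:20 Norath Territory standard time (rolling into the previous day, 23 February 2027).
Daylight saving runs 21 February – 27 September; the standard-time date in Norath Territory, February 23, 2027, is inside that window, so Norath Territory is at UTC−04:00.
00:20 UTC − 4h = 20:20 Norath Territory (rolling into the previous day, 23 February 2027).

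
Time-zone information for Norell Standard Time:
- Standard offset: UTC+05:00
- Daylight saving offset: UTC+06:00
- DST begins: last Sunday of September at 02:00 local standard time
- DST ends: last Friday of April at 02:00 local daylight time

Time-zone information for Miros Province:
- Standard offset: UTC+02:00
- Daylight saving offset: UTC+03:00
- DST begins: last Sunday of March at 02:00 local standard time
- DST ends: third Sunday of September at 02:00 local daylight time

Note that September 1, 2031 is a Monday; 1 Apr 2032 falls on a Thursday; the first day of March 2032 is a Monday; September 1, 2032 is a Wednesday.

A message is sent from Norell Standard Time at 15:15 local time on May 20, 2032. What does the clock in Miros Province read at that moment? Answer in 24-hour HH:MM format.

1 September 2031 is a Monday, so Sundays fall on 7, 14, 21, 28; the last is September 28.
1 April 2032 is a Thursday, so Fridays fall on 2, 9, 16, 23, 30; the last is April 30.
May 20, 2032 is outside the daylight-saving period (28 September 2031 – 30 April 2032), so Norell Standard Time is on standard time, UTC+05:00.
15:15 Norell Standard Time − 5h = 10:15 UTC.
1 March 2032 is a Monday, so Sundays fall on 7, 14, 21, 28; the last is March 28.
1 September 2032 is a Wednesday, so the first Sunday is September 5 and the third is September 19.
At the standard offset (UTC+02:00), 10:15 UTC + 2h = 12:15 Miros Province standard time.
The standard-time date in Miros Province, May 20, 2032, lies within the daylight-saving period (28 March – 19 September), so Miros Province is on daylight time, UTC+03:00.
10:15 UTC + 3h = 13:15 Miros Province.

13:15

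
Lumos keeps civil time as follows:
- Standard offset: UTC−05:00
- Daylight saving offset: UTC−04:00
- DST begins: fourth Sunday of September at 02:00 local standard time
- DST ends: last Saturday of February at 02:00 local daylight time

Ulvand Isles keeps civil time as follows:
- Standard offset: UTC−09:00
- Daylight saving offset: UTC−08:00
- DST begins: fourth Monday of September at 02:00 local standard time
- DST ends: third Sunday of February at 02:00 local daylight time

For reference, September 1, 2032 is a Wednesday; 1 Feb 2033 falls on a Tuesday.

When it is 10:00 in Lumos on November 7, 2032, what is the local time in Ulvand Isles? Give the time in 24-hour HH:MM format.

1 September 2032 is a Wednesday, so the first Sunday is September 5 and the fourth is September 26.
1 February 2033 is a Tuesday, so Saturdays fall on 5, 12, 19, 26; the last is February 26.
November 7, 2032 falls between 26 September 2032 and 26 February 2033, so daylight saving is in effect and Lumos is at UTC−04:00.
10:00 Lumos + 4h = 14:00 UTC.
1 September 2032 is a Wednesday, so the first Monday is September 6 and the fourth is September 27.
1 February 2033 is a Tuesday, so the first Sunday is February 6 and the third is February 20.
At the standard offset (UTC−09:00), 14:00 UTC − 9h = 05:00 Ulvand Isles standard time.
The standard-time date in Ulvand Isles, November 7, 2032, lies within the daylight-saving period (27 September 2032 – 20 February 2033), so Ulvand Isles is on daylight time, UTC−08:00.
14:00 UTC − 8h = 06:00 Ulvand Isles.

06:00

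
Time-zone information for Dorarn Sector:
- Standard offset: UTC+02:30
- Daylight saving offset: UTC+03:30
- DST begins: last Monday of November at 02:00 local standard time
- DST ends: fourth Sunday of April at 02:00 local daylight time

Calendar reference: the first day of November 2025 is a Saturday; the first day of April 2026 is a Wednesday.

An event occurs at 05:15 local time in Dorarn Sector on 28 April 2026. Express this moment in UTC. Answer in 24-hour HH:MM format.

1 November 2025 is a Saturday, so Mondays fall on 3, 10, 17, 24; the last is November 24.
1 April 2026 is a Wednesday, so the first Sunday is April 5 and the fourth is April 26.
28 April 2026 does not fall between 24 November 2025 and 26 April 2026, so daylight saving is not in effect and Dorarn Sector is at UTC+02:30.
05:15 local − 2h30m = 02:45 UTC.

02:45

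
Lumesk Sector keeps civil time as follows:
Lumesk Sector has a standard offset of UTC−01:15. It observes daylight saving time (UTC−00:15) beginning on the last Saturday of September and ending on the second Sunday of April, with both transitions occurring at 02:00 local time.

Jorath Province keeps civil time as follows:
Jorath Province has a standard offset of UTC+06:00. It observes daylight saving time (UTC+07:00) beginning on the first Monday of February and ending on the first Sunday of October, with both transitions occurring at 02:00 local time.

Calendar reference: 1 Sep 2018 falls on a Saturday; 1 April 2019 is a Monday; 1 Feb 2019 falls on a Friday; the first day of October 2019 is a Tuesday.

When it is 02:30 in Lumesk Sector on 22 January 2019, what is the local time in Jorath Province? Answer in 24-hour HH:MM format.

08:45

1 September 2018 is a Saturday, so Saturdays fall on 1, 8, 15, 22, 29; the last is September 29.
1 April 2019 is a Monday, so the first Sunday is April 7 and the second is April 14.
22 January 2019 falls between 29 September 2018 and 14 April 2019, so daylight saving is in effect and Lumesk Sector is at UTC−00:15.
02:30 Lumesk Sector + 0h15m = 02:45 UTC.
1 February 2019 is a Friday, so the first Monday is February 4.
1 October 2019 is a Tuesday, so the first Sunday is October 6.
At the standard offset (UTC+06:00), 02:45 UTC + 6h = 08:45 Jorath Province standard time.
The standard-time date in Jorath Province, 22 January 2019, is outside the daylight-saving period (4 February – 6 October), so Jorath Province is on standard time, UTC+06:00.
02:45 UTC + 6h = 08:45 Jorath Province.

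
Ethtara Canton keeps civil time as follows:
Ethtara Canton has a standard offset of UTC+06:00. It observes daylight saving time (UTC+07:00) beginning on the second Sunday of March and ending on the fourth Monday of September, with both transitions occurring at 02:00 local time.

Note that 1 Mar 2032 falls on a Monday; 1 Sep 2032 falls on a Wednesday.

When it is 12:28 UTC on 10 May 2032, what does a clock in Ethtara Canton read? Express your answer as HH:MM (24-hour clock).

1 March 2032 is a Monday, so the first Sunday is March 7 and the second is March 14.
1 September 2032 is a Wednesday, so the first Monday is September 6 and the fourth is September 27.
At the standard offset (UTC+06:00), 12:28 UTC + 6h = 18:28 Ethtara Canton standard time.
Daylight saving runs 14 March – 27 September; the standard-time date in Ethtara Canton, 10 May 2032, is inside that window, so Ethtara Canton is at UTC+07:00.
12:28 UTC + 7h = 19:28 local.

19:28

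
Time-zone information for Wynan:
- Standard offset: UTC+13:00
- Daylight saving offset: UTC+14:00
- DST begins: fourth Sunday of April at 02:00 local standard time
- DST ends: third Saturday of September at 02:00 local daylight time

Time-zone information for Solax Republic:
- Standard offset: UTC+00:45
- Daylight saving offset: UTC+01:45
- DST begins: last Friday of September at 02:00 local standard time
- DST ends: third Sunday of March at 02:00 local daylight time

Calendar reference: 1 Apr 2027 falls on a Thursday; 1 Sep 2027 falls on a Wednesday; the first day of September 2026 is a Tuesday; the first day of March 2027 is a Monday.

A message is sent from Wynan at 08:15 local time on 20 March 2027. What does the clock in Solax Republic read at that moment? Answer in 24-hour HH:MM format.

1 April 2027 is a Thursday, so the first Sunday is April 4 and the fourth is April 25.
1 September 2027 is a Wednesday, so the first Saturday is September 4 and the third is September 18.
Daylight saving runs 25 April – 18 September; 20 March 2027 is outside that window, so Wynan is on standard time at UTC+13:00.
08:15 Wynan − 13h = 19:15 UTC (rolling into the previous day, 19 March 2027).
1 September 2026 is a Tuesday, so Fridays fall on 4, 11, 18, 25; the last is September 25.
1 March 2027 is a Monday, so the first Sunday is March 7 and the third is March 21.
At the standard offset (UTC+00:45), 19:15 UTC + 0h45m = 20:00 Solax Republic standard time.
The standard-time date in Solax Republic, 19 March 2027, lies within the daylight-saving period (25 September 2026 – 21 March 2027), so Solax Republic is on daylight time, UTC+01:45.
19:15 UTC + 1h45m = 21:00 Solax Republic.

21:00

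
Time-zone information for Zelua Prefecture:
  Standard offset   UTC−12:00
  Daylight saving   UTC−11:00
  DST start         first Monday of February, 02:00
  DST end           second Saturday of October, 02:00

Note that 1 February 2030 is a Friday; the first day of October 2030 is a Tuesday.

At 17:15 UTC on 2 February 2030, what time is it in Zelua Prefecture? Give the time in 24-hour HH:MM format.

05:15

1 February 2030 is a Friday, so the first Monday is February 4.
1 October 2030 is a Tuesday, so the first Saturday is October 5 and the second is October 12.
At the standard offset (UTC−12:00), 17:15 UTC − 12h = 05:15 Zelua Prefecture standard time.
The standard-time date in Zelua Prefecture, 2 February 2030, is outside the daylight-saving period (4 February – 12 October), so Zelua Prefecture is on standard time, UTC−12:00.
17:15 UTC − 12h = 05:15 local.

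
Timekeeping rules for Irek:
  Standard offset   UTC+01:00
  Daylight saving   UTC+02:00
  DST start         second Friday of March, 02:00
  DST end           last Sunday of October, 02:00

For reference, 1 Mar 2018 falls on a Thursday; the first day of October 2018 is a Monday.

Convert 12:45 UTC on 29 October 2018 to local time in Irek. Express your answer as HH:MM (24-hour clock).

13:45

1 March 2018 is a Thursday, so the first Friday is March 2 and the second is March 9.
1 October 2018 is a Monday, so Sundays fall on 7, 14, 21, 28; the last is October 28.
At the standard offset (UTC+01:00), 12:45 UTC + 1h = 13:45 Irek standard time.
Daylight saving runs 9 March – 28 October; the standard-time date in Irek, 29 October 2018, is outside that window, so Irek is on standard time at UTC+01:00.
12:45 UTC + 1h = 13:45 local.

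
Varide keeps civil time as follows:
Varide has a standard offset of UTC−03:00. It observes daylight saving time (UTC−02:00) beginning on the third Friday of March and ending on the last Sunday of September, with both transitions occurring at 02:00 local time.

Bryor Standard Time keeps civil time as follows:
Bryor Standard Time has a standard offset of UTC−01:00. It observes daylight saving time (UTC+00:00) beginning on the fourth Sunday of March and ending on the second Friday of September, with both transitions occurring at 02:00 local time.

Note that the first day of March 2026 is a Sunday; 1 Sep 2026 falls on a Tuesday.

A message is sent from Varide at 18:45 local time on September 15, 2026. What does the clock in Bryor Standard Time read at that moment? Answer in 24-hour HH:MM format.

1 March 2026 is a Sunday, so the first Friday is March 6 and the third is March 20.
1 September 2026 is a Tuesday, so Sundays fall on 6, 13, 20, 27; the last is September 27.
Daylight saving runs 20 March – 27 September; September 15, 2026 is inside that window, so Varide is at UTC−02:00.
18:45 Varide + 2h = 20:45 UTC.
1 March 2026 is a Sunday, so the first Sunday is March 1 and the fourth is March 22.
1 September 2026 is a Tuesday, so the first Friday is September 4 and the second is September 11.
At the standard offset (UTC−01:00), 20:45 UTC − 1h = 19:45 Bryor Standard Time standard time.
The standard-time date in Bryor Standard Time, September 15, 2026, does not fall between 22 March and 11 September, so daylight saving is not in effect and Bryor Standard Time is at UTC−01:00.
20:45 UTC − 1h = 19:45 Bryor Standard Time.

19:45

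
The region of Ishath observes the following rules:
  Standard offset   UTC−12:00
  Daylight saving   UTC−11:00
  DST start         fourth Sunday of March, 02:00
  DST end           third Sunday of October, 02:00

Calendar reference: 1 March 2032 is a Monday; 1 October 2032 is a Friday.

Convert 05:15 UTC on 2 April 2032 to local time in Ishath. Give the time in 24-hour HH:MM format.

1 March 2032 is a Monday, so the first Sunday is March 7 and the fourth is March 28.
1 October 2032 is a Friday, so the first Sunday is October 3 and the third is October 17.
At the standard offset (UTC−12:00), 05:15 UTC − 12h = 17:15 Ishath standard time (rolling into the previous day, 1 April 2032).
Daylight saving runs 28 March – 17 October; the standard-time date in Ishath, 1 April 2032, is inside that window, so Ishath is at UTC−11:00.
05:15 UTC − 11h = 18:15 local (rolling into the previous day, 1 April 2032).

18:15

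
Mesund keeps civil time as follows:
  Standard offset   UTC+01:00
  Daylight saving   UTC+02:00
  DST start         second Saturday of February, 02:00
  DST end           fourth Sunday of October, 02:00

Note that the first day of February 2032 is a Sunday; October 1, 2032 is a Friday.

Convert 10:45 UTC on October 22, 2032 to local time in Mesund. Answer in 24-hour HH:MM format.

1 February 2032 is a Sunday, so the first Saturday is February 7 and the second is February 14.
1 October 2032 is a Friday, so the first Sunday is October 3 and the fourth is October 24.
At the standard offset (UTC+01:00), 10:45 UTC + 1h = 11:45 Mesund standard time.
The standard-time date in Mesund, October 22, 2032, lies within the daylight-saving period (14 February – 24 October), so Mesund is on daylight time, UTC+02:00.
10:45 UTC + 2h = 12:45 local.

12:45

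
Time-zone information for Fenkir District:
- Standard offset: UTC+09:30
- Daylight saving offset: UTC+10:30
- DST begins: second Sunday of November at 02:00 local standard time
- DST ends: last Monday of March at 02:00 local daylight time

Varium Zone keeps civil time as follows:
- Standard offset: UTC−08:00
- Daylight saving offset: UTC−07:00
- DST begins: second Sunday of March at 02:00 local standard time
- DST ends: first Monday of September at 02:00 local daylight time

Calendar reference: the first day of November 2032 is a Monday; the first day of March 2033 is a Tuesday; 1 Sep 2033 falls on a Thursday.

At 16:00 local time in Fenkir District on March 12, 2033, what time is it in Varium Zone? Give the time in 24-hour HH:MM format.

21:30

1 November 2032 is a Monday, so the first Sunday is November 7 and the second is November 14.
1 March 2033 is a Tuesday, so Mondays fall on 7, 14, 21, 28; the last is March 28.
March 12, 2033 falls between 14 November 2032 and 28 March 2033, so daylight saving is in effect and Fenkir District is at UTC+10:30.
16:00 Fenkir District − 10h30m = 05:30 UTC.
1 March 2033 is a Tuesday, so the first Sunday is March 6 and the second is March 13.
1 September 2033 is a Thursday, so the first Monday is September 5.
At the standard offset (UTC−08:00), 05:30 UTC − 8h = 21:30 Varium Zone standard time (rolling into the previous day, 11 March 2033).
Daylight saving runs 13 March – 5 September; the standard-time date in Varium Zone, March 11, 2033, is outside that window, so Varium Zone is on standard time at UTC−08:00.
05:30 UTC − 8h = 21:30 Varium Zone (rolling into the previous day, 11 March 2033).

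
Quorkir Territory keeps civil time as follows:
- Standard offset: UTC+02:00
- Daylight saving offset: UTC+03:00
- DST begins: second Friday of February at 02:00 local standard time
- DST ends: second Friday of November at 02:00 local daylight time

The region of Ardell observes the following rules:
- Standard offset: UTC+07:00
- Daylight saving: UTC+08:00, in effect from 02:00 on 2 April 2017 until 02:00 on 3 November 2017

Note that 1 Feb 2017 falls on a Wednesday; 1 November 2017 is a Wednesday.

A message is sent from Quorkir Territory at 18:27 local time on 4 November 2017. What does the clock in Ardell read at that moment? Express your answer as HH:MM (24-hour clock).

1 February 2017 is a Wednesday, so the first Friday is February 3 and the second is February 10.
1 November 2017 is a Wednesday, so the first Friday is November 3 and the second is November 10.
4 November 2017 lies within the daylight-saving period (10 February – 10 November), so Quorkir Territory is on daylight time, UTC+03:00.
18:27 Quorkir Territory − 3h = 15:27 UTC.
At the standard offset (UTC+07:00), 15:27 UTC + 7h = 22:27 Ardell standard time.
The standard-time date in Ardell, 4 November 2017, is outside the daylight-saving period (2 April – 3 November), so Ardell is on standard time, UTC+07:00.
15:27 UTC + 7h = 22:27 Ardell.

22:27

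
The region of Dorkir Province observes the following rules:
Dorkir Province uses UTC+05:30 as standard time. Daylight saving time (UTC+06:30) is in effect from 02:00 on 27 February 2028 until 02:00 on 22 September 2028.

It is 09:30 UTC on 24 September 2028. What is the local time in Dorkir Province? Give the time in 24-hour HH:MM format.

15:00

At the standard offset (UTC+05:30), 09:30 UTC + 5h30m = 15:00 Dorkir Province standard time.
Daylight saving runs 27 February – 22 September; the standard-time date in Dorkir Province, 24 September 2028, is outside that window, so Dorkir Province is on standard time at UTC+05:30.
09:30 UTC + 5h30m = 15:00 local.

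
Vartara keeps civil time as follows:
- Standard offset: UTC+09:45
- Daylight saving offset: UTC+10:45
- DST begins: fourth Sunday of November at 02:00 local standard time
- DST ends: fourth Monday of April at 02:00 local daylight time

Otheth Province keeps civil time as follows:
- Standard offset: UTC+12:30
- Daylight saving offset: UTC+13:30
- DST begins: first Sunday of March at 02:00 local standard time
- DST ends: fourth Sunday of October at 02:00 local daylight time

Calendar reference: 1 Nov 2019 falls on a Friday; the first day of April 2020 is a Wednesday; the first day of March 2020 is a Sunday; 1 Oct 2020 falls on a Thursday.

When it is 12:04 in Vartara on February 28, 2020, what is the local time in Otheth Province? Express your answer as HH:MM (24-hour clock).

13:49

1 November 2019 is a Friday, so the first Sunday is November 3 and the fourth is November 24.
1 April 2020 is a Wednesday, so the first Monday is April 6 and the fourth is April 27.
February 28, 2020 falls between 24 November 2019 and 27 April 2020, so daylight saving is in effect and Vartara is at UTC+10:45.
12:04 Vartara − 10h45m = 01:19 UTC.
1 March 2020 is a Sunday, so the first Sunday is March 1.
1 October 2020 is a Thursday, so the first Sunday is October 4 and the fourth is October 25.
At the standard offset (UTC+12:30), 01:19 UTC + 12h30m = 13:49 Otheth Province standard time.
The standard-time date in Otheth Province, February 28, 2020, does not fall between 1 March and 25 October, so daylight saving is not in effect and Otheth Province is at UTC+12:30.
01:19 UTC + 12h30m = 13:49 Otheth Province.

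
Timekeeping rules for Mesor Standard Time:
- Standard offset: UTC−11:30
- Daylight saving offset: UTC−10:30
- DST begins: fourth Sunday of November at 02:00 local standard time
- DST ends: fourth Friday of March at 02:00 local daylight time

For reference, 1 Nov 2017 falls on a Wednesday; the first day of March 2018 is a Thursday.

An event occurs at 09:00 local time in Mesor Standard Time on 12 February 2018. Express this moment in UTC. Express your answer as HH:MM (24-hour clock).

19:30

1 November 2017 is a Wednesday, so the first Sunday is November 5 and the fourth is November 26.
1 March 2018 is a Thursday, so the first Friday is March 2 and the fourth is March 23.
12 February 2018 lies within the daylight-saving period (26 November 2017 – 23 March 2018), so Mesor Standard Time is on daylight time, UTC−10:30.
09:00 local + 10h30m = 19:30 UTC.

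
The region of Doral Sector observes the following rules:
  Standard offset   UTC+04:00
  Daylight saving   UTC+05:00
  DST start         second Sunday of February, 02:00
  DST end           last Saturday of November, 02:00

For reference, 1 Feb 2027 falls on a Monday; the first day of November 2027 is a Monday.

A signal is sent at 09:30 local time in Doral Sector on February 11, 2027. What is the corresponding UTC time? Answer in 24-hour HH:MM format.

05:30

1 February 2027 is a Monday, so the first Sunday is February 7 and the second is February 14.
1 November 2027 is a Monday, so Saturdays fall on 6, 13, 20, 27; the last is November 27.
Daylight saving runs 14 February – 27 November; February 11, 2027 is outside that window, so Doral Sector is on standard time at UTC+04:00.
09:30 local − 4h = 05:30 UTC.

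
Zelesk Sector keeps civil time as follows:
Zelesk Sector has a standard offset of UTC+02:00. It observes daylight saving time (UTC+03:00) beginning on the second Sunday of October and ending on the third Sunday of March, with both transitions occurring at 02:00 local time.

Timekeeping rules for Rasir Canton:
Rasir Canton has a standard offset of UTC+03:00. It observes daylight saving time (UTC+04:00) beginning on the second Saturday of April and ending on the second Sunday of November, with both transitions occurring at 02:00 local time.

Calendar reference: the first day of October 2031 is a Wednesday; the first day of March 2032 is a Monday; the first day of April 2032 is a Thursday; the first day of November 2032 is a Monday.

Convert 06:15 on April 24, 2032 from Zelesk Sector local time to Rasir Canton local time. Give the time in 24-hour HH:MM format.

1 October 2031 is a Wednesday, so the first Sunday is October 5 and the second is October 12.
1 March 2032 is a Monday, so the first Sunday is March 7 and the third is March 21.
April 24, 2032 does not fall between 12 October 2031 and 21 March 2032, so daylight saving is not in effect and Zelesk Sector is at UTC+02:00.
06:15 Zelesk Sector − 2h = 04:15 UTC.
1 April 2032 is a Thursday, so the first Saturday is April 3 and the second is April 10.
1 November 2032 is a Monday, so the first Sunday is November 7 and the second is November 14.
At the standard offset (UTC+03:00), 04:15 UTC + 3h = 07:15 Rasir Canton standard time.
The standard-time date in Rasir Canton, April 24, 2032, lies within the daylight-saving period (10 April – 14 November), so Rasir Canton is on daylight time, UTC+04:00.
04:15 UTC + 4h = 08:15 Rasir Canton.

08:15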